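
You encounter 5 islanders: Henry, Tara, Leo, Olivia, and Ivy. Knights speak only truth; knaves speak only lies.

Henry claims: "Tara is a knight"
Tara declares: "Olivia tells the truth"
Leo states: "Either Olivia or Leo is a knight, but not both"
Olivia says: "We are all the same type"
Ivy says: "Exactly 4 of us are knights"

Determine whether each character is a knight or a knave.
Henry is a knave.
Tara is a knave.
Leo is a knight.
Olivia is a knave.
Ivy is a knave.

Verification:
- Henry (knave) says "Tara is a knight" - this is FALSE (a lie) because Tara is a knave.
- Tara (knave) says "Olivia tells the truth" - this is FALSE (a lie) because Olivia is a knave.
- Leo (knight) says "Either Olivia or Leo is a knight, but not both" - this is TRUE because Olivia is a knave and Leo is a knight.
- Olivia (knave) says "We are all the same type" - this is FALSE (a lie) because Leo is a knight and Henry, Tara, Olivia, and Ivy are knaves.
- Ivy (knave) says "Exactly 4 of us are knights" - this is FALSE (a lie) because there are 1 knights.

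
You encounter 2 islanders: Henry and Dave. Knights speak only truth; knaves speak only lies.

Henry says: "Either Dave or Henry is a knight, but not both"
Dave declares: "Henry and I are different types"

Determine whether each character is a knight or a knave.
Henry is a knave.
Dave is a knave.

Verification:
- Henry (knave) says "Either Dave or Henry is a knight, but not both" - this is FALSE (a lie) because Dave is a knave and Henry is a knave.
- Dave (knave) says "Henry and I are different types" - this is FALSE (a lie) because Dave is a knave and Henry is a knave.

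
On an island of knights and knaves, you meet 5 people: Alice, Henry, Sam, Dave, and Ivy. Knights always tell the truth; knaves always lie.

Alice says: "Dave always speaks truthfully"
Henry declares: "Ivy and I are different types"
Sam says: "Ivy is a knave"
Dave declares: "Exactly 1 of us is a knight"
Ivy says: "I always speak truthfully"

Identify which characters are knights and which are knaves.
Alice is a knave.
Henry is a knight.
Sam is a knight.
Dave is a knave.
Ivy is a knave.

Verification:
- Alice (knave) says "Dave always speaks truthfully" - this is FALSE (a lie) because Dave is a knave.
- Henry (knight) says "Ivy and I are different types" - this is TRUE because Henry is a knight and Ivy is a knave.
- Sam (knight) says "Ivy is a knave" - this is TRUE because Ivy is a knave.
- Dave (knave) says "Exactly 1 of us is a knight" - this is FALSE (a lie) because there are 2 knights.
- Ivy (knave) says "I always speak truthfully" - this is FALSE (a lie) because Ivy is a knave.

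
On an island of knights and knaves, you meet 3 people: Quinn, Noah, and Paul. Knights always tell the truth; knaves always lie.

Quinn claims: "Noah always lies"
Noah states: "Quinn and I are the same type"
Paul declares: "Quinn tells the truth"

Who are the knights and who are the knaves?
Quinn is a knight.
Noah is a knave.
Paul is a knight.

Verification:
- Quinn (knight) says "Noah always lies" - this is TRUE because Noah is a knave.
- Noah (knave) says "Quinn and I are the same type" - this is FALSE (a lie) because Noah is a knave and Quinn is a knight.
- Paul (knight) says "Quinn tells the truth" - this is TRUE because Quinn is a knight.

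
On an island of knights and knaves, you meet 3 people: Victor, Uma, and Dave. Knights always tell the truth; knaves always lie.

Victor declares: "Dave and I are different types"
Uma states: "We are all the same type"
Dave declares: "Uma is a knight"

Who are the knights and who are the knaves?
Victor is a knight.
Uma is a knave.
Dave is a knave.

Verification:
- Victor (knight) says "Dave and I are different types" - this is TRUE because Victor is a knight and Dave is a knave.
- Uma (knave) says "We are all the same type" - this is FALSE (a lie) because Victor is a knight and Uma and Dave are knaves.
- Dave (knave) says "Uma is a knight" - this is FALSE (a lie) because Uma is a knave.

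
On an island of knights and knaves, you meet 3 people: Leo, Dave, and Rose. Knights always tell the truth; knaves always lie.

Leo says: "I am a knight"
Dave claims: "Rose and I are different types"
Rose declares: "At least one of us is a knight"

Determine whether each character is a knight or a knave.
Leo is a knave.
Dave is a knave.
Rose is a knave.

Verification:
- Leo (knave) says "I am a knight" - this is FALSE (a lie) because Leo is a knave.
- Dave (knave) says "Rose and I are different types" - this is FALSE (a lie) because Dave is a knave and Rose is a knave.
- Rose (knave) says "At least one of us is a knight" - this is FALSE (a lie) because no one is a knight.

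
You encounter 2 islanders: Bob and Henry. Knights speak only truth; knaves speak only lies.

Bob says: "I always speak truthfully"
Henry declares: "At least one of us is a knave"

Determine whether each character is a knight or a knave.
Bob is a knave.
Henry is a knight.

Verification:
- Bob (knave) says "I always speak truthfully" - this is FALSE (a lie) because Bob is a knave.
- Henry (knight) says "At least one of us is a knave" - this is TRUE because Bob is a knave.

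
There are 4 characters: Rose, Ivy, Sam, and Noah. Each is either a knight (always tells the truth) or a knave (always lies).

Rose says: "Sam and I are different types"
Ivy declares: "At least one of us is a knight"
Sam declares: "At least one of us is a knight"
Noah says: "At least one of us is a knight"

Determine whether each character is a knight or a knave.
Rose is a knave.
Ivy is a knave.
Sam is a knave.
Noah is a knave.

Verification:
- Rose (knave) says "Sam and I are different types" - this is FALSE (a lie) because Rose is a knave and Sam is a knave.
- Ivy (knave) says "At least one of us is a knight" - this is FALSE (a lie) because no one is a knight.
- Sam (knave) says "At least one of us is a knight" - this is FALSE (a lie) because no one is a knight.
- Noah (knave) says "At least one of us is a knight" - this is FALSE (a lie) because no one is a knight.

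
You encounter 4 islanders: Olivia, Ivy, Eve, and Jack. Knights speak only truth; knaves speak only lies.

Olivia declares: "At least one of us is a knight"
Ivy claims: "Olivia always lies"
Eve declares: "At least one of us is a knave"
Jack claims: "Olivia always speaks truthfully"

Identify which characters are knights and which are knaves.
Olivia is a knight.
Ivy is a knave.
Eve is a knight.
Jack is a knight.

Verification:
- Olivia (knight) says "At least one of us is a knight" - this is TRUE because Olivia, Eve, and Jack are knights.
- Ivy (knave) says "Olivia always lies" - this is FALSE (a lie) because Olivia is a knight.
- Eve (knight) says "At least one of us is a knave" - this is TRUE because Ivy is a knave.
- Jack (knight) says "Olivia always speaks truthfully" - this is TRUE because Olivia is a knight.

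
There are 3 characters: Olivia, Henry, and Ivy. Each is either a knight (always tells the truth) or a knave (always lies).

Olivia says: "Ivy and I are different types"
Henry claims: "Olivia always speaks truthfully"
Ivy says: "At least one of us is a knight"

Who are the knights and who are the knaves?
Olivia is a knave.
Henry is a knave.
Ivy is a knave.

Verification:
- Olivia (knave) says "Ivy and I are different types" - this is FALSE (a lie) because Olivia is a knave and Ivy is a knave.
- Henry (knave) says "Olivia always speaks truthfully" - this is FALSE (a lie) because Olivia is a knave.
- Ivy (knave) says "At least one of us is a knight" - this is FALSE (a lie) because no one is a knight.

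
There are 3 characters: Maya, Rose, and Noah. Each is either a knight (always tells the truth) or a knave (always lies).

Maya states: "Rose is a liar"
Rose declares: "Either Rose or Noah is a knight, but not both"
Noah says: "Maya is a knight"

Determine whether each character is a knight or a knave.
Maya is a knave.
Rose is a knight.
Noah is a knave.

Verification:
- Maya (knave) says "Rose is a liar" - this is FALSE (a lie) because Rose is a knight.
- Rose (knight) says "Either Rose or Noah is a knight, but not both" - this is TRUE because Rose is a knight and Noah is a knave.
- Noah (knave) says "Maya is a knight" - this is FALSE (a lie) because Maya is a knave.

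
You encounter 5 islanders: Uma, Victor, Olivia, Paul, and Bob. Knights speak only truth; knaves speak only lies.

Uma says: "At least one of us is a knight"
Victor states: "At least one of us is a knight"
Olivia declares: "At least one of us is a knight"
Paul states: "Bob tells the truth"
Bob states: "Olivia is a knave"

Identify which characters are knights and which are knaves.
Uma is a knight.
Victor is a knight.
Olivia is a knight.
Paul is a knave.
Bob is a knave.

Verification:
- Uma (knight) says "At least one of us is a knight" - this is TRUE because Uma, Victor, and Olivia are knights.
- Victor (knight) says "At least one of us is a knight" - this is TRUE because Uma, Victor, and Olivia are knights.
- Olivia (knight) says "At least one of us is a knight" - this is TRUE because Uma, Victor, and Olivia are knights.
- Paul (knave) says "Bob tells the truth" - this is FALSE (a lie) because Bob is a knave.
- Bob (knave) says "Olivia is a knave" - this is FALSE (a lie) because Olivia is a knight.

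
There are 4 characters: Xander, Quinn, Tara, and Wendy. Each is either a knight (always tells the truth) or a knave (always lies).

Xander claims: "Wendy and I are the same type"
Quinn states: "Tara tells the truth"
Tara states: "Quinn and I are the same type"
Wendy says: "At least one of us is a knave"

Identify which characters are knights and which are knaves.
Xander is a knave.
Quinn is a knight.
Tara is a knight.
Wendy is a knight.

Verification:
- Xander (knave) says "Wendy and I are the same type" - this is FALSE (a lie) because Xander is a knave and Wendy is a knight.
- Quinn (knight) says "Tara tells the truth" - this is TRUE because Tara is a knight.
- Tara (knight) says "Quinn and I are the same type" - this is TRUE because Tara is a knight and Quinn is a knight.
- Wendy (knight) says "At least one of us is a knave" - this is TRUE because Xander is a knave.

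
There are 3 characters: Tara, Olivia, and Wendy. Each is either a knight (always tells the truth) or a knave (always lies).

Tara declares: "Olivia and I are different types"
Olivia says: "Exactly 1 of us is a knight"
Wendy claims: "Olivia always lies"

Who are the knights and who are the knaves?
Tara is a knight.
Olivia is a knave.
Wendy is a knight.

Verification:
- Tara (knight) says "Olivia and I are different types" - this is TRUE because Tara is a knight and Olivia is a knave.
- Olivia (knave) says "Exactly 1 of us is a knight" - this is FALSE (a lie) because there are 2 knights.
- Wendy (knight) says "Olivia always lies" - this is TRUE because Olivia is a knave.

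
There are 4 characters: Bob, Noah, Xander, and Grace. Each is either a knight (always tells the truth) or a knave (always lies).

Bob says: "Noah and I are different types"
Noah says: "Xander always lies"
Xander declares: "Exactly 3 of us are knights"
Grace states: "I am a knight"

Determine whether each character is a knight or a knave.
Bob is a knight.
Noah is a knave.
Xander is a knight.
Grace is a knight.

Verification:
- Bob (knight) says "Noah and I are different types" - this is TRUE because Bob is a knight and Noah is a knave.
- Noah (knave) says "Xander always lies" - this is FALSE (a lie) because Xander is a knight.
- Xander (knight) says "Exactly 3 of us are knights" - this is TRUE because there are 3 knights.
- Grace (knight) says "I am a knight" - this is TRUE because Grace is a knight.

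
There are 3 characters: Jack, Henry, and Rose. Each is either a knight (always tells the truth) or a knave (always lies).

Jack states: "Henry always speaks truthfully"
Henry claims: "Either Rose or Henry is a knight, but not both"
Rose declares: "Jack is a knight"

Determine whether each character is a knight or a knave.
Jack is a knave.
Henry is a knave.
Rose is a knave.

Verification:
- Jack (knave) says "Henry always speaks truthfully" - this is FALSE (a lie) because Henry is a knave.
- Henry (knave) says "Either Rose or Henry is a knight, but not both" - this is FALSE (a lie) because Rose is a knave and Henry is a knave.
- Rose (knave) says "Jack is a knight" - this is FALSE (a lie) because Jack is a knave.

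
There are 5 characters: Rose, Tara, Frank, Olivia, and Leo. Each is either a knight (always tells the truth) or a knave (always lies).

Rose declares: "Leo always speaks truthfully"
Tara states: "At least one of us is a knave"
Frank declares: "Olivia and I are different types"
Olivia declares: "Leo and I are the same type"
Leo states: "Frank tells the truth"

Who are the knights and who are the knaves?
Rose is a knight.
Tara is a knight.
Frank is a knight.
Olivia is a knave.
Leo is a knight.

Verification:
- Rose (knight) says "Leo always speaks truthfully" - this is TRUE because Leo is a knight.
- Tara (knight) says "At least one of us is a knave" - this is TRUE because Olivia is a knave.
- Frank (knight) says "Olivia and I are different types" - this is TRUE because Frank is a knight and Olivia is a knave.
- Olivia (knave) says "Leo and I are the same type" - this is FALSE (a lie) because Olivia is a knave and Leo is a knight.
- Leo (knight) says "Frank tells the truth" - this is TRUE because Frank is a knight.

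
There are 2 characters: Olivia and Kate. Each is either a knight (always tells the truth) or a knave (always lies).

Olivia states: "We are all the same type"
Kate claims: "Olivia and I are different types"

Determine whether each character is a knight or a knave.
Olivia is a knave.
Kate is a knight.

Verification:
- Olivia (knave) says "We are all the same type" - this is FALSE (a lie) because Kate is a knight and Olivia is a knave.
- Kate (knight) says "Olivia and I are different types" - this is TRUE because Kate is a knight and Olivia is a knave.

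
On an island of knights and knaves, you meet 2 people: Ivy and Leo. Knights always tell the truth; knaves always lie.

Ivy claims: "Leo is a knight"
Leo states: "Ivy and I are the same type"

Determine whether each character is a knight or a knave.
Ivy is a knight.
Leo is a knight.

Verification:
- Ivy (knight) says "Leo is a knight" - this is TRUE because Leo is a knight.
- Leo (knight) says "Ivy and I are the same type" - this is TRUE because Leo is a knight and Ivy is a knight.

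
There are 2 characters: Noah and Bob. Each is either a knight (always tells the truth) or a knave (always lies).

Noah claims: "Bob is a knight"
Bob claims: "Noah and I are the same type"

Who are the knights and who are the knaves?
Noah is a knight.
Bob is a knight.

Verification:
- Noah (knight) says "Bob is a knight" - this is TRUE because Bob is a knight.
- Bob (knight) says "Noah and I are the same type" - this is TRUE because Bob is a knight and Noah is a knight.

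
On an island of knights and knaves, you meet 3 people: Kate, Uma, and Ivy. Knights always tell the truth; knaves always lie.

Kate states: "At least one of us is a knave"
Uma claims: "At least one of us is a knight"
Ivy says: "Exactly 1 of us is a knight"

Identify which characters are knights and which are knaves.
Kate is a knight.
Uma is a knight.
Ivy is a knave.

Verification:
- Kate (knight) says "At least one of us is a knave" - this is TRUE because Ivy is a knave.
- Uma (knight) says "At least one of us is a knight" - this is TRUE because Kate and Uma are knights.
- Ivy (knave) says "Exactly 1 of us is a knight" - this is FALSE (a lie) because there are 2 knights.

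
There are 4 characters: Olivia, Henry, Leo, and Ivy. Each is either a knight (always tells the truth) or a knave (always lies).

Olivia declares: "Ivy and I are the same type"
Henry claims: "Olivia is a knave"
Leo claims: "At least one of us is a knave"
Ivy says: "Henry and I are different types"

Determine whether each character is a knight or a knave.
Olivia is a knight.
Henry is a knave.
Leo is a knight.
Ivy is a knight.

Verification:
- Olivia (knight) says "Ivy and I are the same type" - this is TRUE because Olivia is a knight and Ivy is a knight.
- Henry (knave) says "Olivia is a knave" - this is FALSE (a lie) because Olivia is a knight.
- Leo (knight) says "At least one of us is a knave" - this is TRUE because Henry is a knave.
- Ivy (knight) says "Henry and I are different types" - this is TRUE because Ivy is a knight and Henry is a knave.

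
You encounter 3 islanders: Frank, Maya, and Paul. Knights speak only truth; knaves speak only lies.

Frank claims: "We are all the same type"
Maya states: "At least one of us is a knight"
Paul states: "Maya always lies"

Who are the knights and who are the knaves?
Frank is a knave.
Maya is a knight.
Paul is a knave.

Verification:
- Frank (knave) says "We are all the same type" - this is FALSE (a lie) because Maya is a knight and Frank and Paul are knaves.
- Maya (knight) says "At least one of us is a knight" - this is TRUE because Maya is a knight.
- Paul (knave) says "Maya always lies" - this is FALSE (a lie) because Maya is a knight.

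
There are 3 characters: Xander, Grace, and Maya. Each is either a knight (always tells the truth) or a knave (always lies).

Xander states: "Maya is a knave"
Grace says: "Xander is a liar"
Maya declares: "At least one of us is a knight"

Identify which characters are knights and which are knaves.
Xander is a knave.
Grace is a knight.
Maya is a knight.

Verification:
- Xander (knave) says "Maya is a knave" - this is FALSE (a lie) because Maya is a knight.
- Grace (knight) says "Xander is a liar" - this is TRUE because Xander is a knave.
- Maya (knight) says "At least one of us is a knight" - this is TRUE because Grace and Maya are knights.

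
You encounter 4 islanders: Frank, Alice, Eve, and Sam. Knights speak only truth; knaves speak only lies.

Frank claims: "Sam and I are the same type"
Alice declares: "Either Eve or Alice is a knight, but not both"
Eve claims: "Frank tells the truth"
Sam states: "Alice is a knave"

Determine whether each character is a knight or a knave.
Frank is a knave.
Alice is a knave.
Eve is a knave.
Sam is a knight.

Verification:
- Frank (knave) says "Sam and I are the same type" - this is FALSE (a lie) because Frank is a knave and Sam is a knight.
- Alice (knave) says "Either Eve or Alice is a knight, but not both" - this is FALSE (a lie) because Eve is a knave and Alice is a knave.
- Eve (knave) says "Frank tells the truth" - this is FALSE (a lie) because Frank is a knave.
- Sam (knight) says "Alice is a knave" - this is TRUE because Alice is a knave.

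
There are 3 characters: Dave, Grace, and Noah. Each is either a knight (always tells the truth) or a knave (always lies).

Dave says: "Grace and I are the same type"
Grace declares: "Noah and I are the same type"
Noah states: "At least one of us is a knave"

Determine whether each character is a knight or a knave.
Dave is a knave.
Grace is a knight.
Noah is a knight.

Verification:
- Dave (knave) says "Grace and I are the same type" - this is FALSE (a lie) because Dave is a knave and Grace is a knight.
- Grace (knight) says "Noah and I are the same type" - this is TRUE because Grace is a knight and Noah is a knight.
- Noah (knight) says "At least one of us is a knave" - this is TRUE because Dave is a knave.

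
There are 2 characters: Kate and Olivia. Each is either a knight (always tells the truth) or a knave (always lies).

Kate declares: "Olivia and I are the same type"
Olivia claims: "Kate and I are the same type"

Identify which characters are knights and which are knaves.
Kate is a knight.
Olivia is a knight.

Verification:
- Kate (knight) says "Olivia and I are the same type" - this is TRUE because Kate is a knight and Olivia is a knight.
- Olivia (knight) says "Kate and I are the same type" - this is TRUE because Olivia is a knight and Kate is a knight.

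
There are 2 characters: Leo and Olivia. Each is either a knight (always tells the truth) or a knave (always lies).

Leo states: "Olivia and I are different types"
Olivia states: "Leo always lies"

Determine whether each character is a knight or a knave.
Leo is a knight.
Olivia is a knave.

Verification:
- Leo (knight) says "Olivia and I are different types" - this is TRUE because Leo is a knight and Olivia is a knave.
- Olivia (knave) says "Leo always lies" - this is FALSE (a lie) because Leo is a knight.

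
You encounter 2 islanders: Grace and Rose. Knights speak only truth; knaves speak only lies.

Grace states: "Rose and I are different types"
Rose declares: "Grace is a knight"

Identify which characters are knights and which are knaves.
Grace is a knave.
Rose is a knave.

Verification:
- Grace (knave) says "Rose and I are different types" - this is FALSE (a lie) because Grace is a knave and Rose is a knave.
- Rose (knave) says "Grace is a knight" - this is FALSE (a lie) because Grace is a knave.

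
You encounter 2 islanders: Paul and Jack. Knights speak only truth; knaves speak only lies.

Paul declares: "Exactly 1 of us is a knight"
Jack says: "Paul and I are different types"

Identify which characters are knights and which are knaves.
Paul is a knave.
Jack is a knave.

Verification:
- Paul (knave) says "Exactly 1 of us is a knight" - this is FALSE (a lie) because there are 0 knights.
- Jack (knave) says "Paul and I are different types" - this is FALSE (a lie) because Jack is a knave and Paul is a knave.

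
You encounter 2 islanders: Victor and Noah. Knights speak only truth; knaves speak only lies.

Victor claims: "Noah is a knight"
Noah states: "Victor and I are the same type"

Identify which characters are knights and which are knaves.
Victor is a knight.
Noah is a knight.

Verification:
- Victor (knight) says "Noah is a knight" - this is TRUE because Noah is a knight.
- Noah (knight) says "Victor and I are the same type" - this is TRUE because Noah is a knight and Victor is a knight.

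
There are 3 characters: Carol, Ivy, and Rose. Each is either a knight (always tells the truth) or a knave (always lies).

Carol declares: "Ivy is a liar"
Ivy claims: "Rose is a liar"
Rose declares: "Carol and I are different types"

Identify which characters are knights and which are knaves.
Carol is a knave.
Ivy is a knight.
Rose is a knave.

Verification:
- Carol (knave) says "Ivy is a liar" - this is FALSE (a lie) because Ivy is a knight.
- Ivy (knight) says "Rose is a liar" - this is TRUE because Rose is a knave.
- Rose (knave) says "Carol and I are different types" - this is FALSE (a lie) because Rose is a knave and Carol is a knave.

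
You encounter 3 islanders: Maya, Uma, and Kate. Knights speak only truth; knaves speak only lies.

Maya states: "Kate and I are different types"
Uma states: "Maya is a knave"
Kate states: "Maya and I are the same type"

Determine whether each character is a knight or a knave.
Maya is a knight.
Uma is a knave.
Kate is a knave.

Verification:
- Maya (knight) says "Kate and I are different types" - this is TRUE because Maya is a knight and Kate is a knave.
- Uma (knave) says "Maya is a knave" - this is FALSE (a lie) because Maya is a knight.
- Kate (knave) says "Maya and I are the same type" - this is FALSE (a lie) because Kate is a knave and Maya is a knight.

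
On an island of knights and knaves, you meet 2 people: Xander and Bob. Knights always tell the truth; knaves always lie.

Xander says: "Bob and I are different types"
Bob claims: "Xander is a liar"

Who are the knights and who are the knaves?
Xander is a knight.
Bob is a knave.

Verification:
- Xander (knight) says "Bob and I are different types" - this is TRUE because Xander is a knight and Bob is a knave.
- Bob (knave) says "Xander is a liar" - this is FALSE (a lie) because Xander is a knight.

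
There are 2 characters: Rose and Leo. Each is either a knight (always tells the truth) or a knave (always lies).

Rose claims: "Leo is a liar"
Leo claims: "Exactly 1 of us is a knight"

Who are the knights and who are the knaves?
Rose is a knave.
Leo is a knight.

Verification:
- Rose (knave) says "Leo is a liar" - this is FALSE (a lie) because Leo is a knight.
- Leo (knight) says "Exactly 1 of us is a knight" - this is TRUE because there are 1 knights.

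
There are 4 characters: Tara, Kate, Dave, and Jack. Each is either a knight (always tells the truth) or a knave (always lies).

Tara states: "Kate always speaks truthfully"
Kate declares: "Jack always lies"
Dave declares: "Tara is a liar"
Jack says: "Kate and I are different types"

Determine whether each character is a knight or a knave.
Tara is a knave.
Kate is a knave.
Dave is a knight.
Jack is a knight.

Verification:
- Tara (knave) says "Kate always speaks truthfully" - this is FALSE (a lie) because Kate is a knave.
- Kate (knave) says "Jack always lies" - this is FALSE (a lie) because Jack is a knight.
- Dave (knight) says "Tara is a liar" - this is TRUE because Tara is a knave.
- Jack (knight) says "Kate and I are different types" - this is TRUE because Jack is a knight and Kate is a knave.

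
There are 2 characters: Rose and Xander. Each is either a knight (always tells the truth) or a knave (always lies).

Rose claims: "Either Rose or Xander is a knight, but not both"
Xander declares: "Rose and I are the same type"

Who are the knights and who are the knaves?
Rose is a knight.
Xander is a knave.

Verification:
- Rose (knight) says "Either Rose or Xander is a knight, but not both" - this is TRUE because Rose is a knight and Xander is a knave.
- Xander (knave) says "Rose and I are the same type" - this is FALSE (a lie) because Xander is a knave and Rose is a knight.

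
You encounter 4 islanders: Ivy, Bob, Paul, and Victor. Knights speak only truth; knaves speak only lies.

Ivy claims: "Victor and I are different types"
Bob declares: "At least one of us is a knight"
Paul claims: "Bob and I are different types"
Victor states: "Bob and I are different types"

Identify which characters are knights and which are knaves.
Ivy is a knave.
Bob is a knave.
Paul is a knave.
Victor is a knave.

Verification:
- Ivy (knave) says "Victor and I are different types" - this is FALSE (a lie) because Ivy is a knave and Victor is a knave.
- Bob (knave) says "At least one of us is a knight" - this is FALSE (a lie) because no one is a knight.
- Paul (knave) says "Bob and I are different types" - this is FALSE (a lie) because Paul is a knave and Bob is a knave.
- Victor (knave) says "Bob and I are different types" - this is FALSE (a lie) because Victor is a knave and Bob is a knave.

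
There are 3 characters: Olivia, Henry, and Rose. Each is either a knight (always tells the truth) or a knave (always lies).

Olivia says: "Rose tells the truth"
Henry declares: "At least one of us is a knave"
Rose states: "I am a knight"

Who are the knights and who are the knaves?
Olivia is a knave.
Henry is a knight.
Rose is a knave.

Verification:
- Olivia (knave) says "Rose tells the truth" - this is FALSE (a lie) because Rose is a knave.
- Henry (knight) says "At least one of us is a knave" - this is TRUE because Olivia and Rose are knaves.
- Rose (knave) says "I am a knight" - this is FALSE (a lie) because Rose is a knave.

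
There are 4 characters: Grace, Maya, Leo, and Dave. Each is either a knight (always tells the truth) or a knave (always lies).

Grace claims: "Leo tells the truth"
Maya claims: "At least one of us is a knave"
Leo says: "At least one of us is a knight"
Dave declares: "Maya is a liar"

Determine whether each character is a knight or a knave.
Grace is a knight.
Maya is a knight.
Leo is a knight.
Dave is a knave.

Verification:
- Grace (knight) says "Leo tells the truth" - this is TRUE because Leo is a knight.
- Maya (knight) says "At least one of us is a knave" - this is TRUE because Dave is a knave.
- Leo (knight) says "At least one of us is a knight" - this is TRUE because Grace, Maya, and Leo are knights.
- Dave (knave) says "Maya is a liar" - this is FALSE (a lie) because Maya is a knight.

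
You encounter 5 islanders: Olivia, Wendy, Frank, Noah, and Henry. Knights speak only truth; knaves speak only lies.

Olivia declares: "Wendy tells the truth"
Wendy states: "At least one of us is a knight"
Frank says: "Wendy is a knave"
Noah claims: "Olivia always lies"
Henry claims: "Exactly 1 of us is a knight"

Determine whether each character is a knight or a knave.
Olivia is a knight.
Wendy is a knight.
Frank is a knave.
Noah is a knave.
Henry is a knave.

Verification:
- Olivia (knight) says "Wendy tells the truth" - this is TRUE because Wendy is a knight.
- Wendy (knight) says "At least one of us is a knight" - this is TRUE because Olivia and Wendy are knights.
- Frank (knave) says "Wendy is a knave" - this is FALSE (a lie) because Wendy is a knight.
- Noah (knave) says "Olivia always lies" - this is FALSE (a lie) because Olivia is a knight.
- Henry (knave) says "Exactly 1 of us is a knight" - this is FALSE (a lie) because there are 2 knights.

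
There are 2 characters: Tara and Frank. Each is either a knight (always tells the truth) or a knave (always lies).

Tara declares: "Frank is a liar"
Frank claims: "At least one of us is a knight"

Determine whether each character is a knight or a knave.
Tara is a knave.
Frank is a knight.

Verification:
- Tara (knave) says "Frank is a liar" - this is FALSE (a lie) because Frank is a knight.
- Frank (knight) says "At least one of us is a knight" - this is TRUE because Frank is a knight.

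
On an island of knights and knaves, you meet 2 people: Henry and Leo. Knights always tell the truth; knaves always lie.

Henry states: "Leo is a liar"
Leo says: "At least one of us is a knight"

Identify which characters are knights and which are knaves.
Henry is a knave.
Leo is a knight.

Verification:
- Henry (knave) says "Leo is a liar" - this is FALSE (a lie) because Leo is a knight.
- Leo (knight) says "At least one of us is a knight" - this is TRUE because Leo is a knight.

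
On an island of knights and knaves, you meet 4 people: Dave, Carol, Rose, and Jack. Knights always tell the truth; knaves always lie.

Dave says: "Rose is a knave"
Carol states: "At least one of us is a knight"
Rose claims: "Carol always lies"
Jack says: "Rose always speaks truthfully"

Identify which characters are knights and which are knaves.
Dave is a knight.
Carol is a knight.
Rose is a knave.
Jack is a knave.

Verification:
- Dave (knight) says "Rose is a knave" - this is TRUE because Rose is a knave.
- Carol (knight) says "At least one of us is a knight" - this is TRUE because Dave and Carol are knights.
- Rose (knave) says "Carol always lies" - this is FALSE (a lie) because Carol is a knight.
- Jack (knave) says "Rose always speaks truthfully" - this is FALSE (a lie) because Rose is a knave.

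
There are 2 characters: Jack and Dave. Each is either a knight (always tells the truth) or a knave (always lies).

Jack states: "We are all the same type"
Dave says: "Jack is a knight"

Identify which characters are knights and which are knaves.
Jack is a knight.
Dave is a knight.

Verification:
- Jack (knight) says "We are all the same type" - this is TRUE because Jack and Dave are knights.
- Dave (knight) says "Jack is a knight" - this is TRUE because Jack is a knight.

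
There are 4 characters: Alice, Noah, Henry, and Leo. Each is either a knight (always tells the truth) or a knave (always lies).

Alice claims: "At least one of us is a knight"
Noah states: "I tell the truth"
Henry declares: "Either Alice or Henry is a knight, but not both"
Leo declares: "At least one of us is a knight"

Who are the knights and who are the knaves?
Alice is a knave.
Noah is a knave.
Henry is a knave.
Leo is a knave.

Verification:
- Alice (knave) says "At least one of us is a knight" - this is FALSE (a lie) because no one is a knight.
- Noah (knave) says "I tell the truth" - this is FALSE (a lie) because Noah is a knave.
- Henry (knave) says "Either Alice or Henry is a knight, but not both" - this is FALSE (a lie) because Alice is a knave and Henry is a knave.
- Leo (knave) says "At least one of us is a knight" - this is FALSE (a lie) because no one is a knight.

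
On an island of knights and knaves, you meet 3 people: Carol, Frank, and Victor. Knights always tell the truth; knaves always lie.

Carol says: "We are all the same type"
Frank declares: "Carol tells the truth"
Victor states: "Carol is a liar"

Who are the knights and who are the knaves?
Carol is a knave.
Frank is a knave.
Victor is a knight.

Verification:
- Carol (knave) says "We are all the same type" - this is FALSE (a lie) because Victor is a knight and Carol and Frank are knaves.
- Frank (knave) says "Carol tells the truth" - this is FALSE (a lie) because Carol is a knave.
- Victor (knight) says "Carol is a liar" - this is TRUE because Carol is a knave.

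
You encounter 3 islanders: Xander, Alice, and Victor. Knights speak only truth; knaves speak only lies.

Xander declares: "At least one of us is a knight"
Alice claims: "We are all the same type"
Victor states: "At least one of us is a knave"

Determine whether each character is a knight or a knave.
Xander is a knight.
Alice is a knave.
Victor is a knight.

Verification:
- Xander (knight) says "At least one of us is a knight" - this is TRUE because Xander and Victor are knights.
- Alice (knave) says "We are all the same type" - this is FALSE (a lie) because Xander and Victor are knights and Alice is a knave.
- Victor (knight) says "At least one of us is a knave" - this is TRUE because Alice is a knave.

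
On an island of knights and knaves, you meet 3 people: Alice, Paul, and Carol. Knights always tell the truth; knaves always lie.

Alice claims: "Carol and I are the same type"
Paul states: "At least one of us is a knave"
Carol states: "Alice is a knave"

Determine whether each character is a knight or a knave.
Alice is a knave.
Paul is a knight.
Carol is a knight.

Verification:
- Alice (knave) says "Carol and I are the same type" - this is FALSE (a lie) because Alice is a knave and Carol is a knight.
- Paul (knight) says "At least one of us is a knave" - this is TRUE because Alice is a knave.
- Carol (knight) says "Alice is a knave" - this is TRUE because Alice is a knave.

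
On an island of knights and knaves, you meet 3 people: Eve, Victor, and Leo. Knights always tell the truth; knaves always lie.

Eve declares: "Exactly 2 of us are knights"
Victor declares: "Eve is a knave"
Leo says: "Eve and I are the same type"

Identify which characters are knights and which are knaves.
Eve is a knight.
Victor is a knave.
Leo is a knight.

Verification:
- Eve (knight) says "Exactly 2 of us are knights" - this is TRUE because there are 2 knights.
- Victor (knave) says "Eve is a knave" - this is FALSE (a lie) because Eve is a knight.
- Leo (knight) says "Eve and I are the same type" - this is TRUE because Leo is a knight and Eve is a knight.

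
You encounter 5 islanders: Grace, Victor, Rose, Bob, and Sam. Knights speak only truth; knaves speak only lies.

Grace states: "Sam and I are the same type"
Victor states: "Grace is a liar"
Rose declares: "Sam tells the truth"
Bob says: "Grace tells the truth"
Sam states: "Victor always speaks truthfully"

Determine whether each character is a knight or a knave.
Grace is a knave.
Victor is a knight.
Rose is a knight.
Bob is a knave.
Sam is a knight.

Verification:
- Grace (knave) says "Sam and I are the same type" - this is FALSE (a lie) because Grace is a knave and Sam is a knight.
- Victor (knight) says "Grace is a liar" - this is TRUE because Grace is a knave.
- Rose (knight) says "Sam tells the truth" - this is TRUE because Sam is a knight.
- Bob (knave) says "Grace tells the truth" - this is FALSE (a lie) because Grace is a knave.
- Sam (knight) says "Victor always speaks truthfully" - this is TRUE because Victor is a knight.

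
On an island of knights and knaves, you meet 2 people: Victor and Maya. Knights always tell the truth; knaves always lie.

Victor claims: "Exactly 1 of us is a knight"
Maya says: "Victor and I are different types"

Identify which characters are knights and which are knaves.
Victor is a knave.
Maya is a knave.

Verification:
- Victor (knave) says "Exactly 1 of us is a knight" - this is FALSE (a lie) because there are 0 knights.
- Maya (knave) says "Victor and I are different types" - this is FALSE (a lie) because Maya is a knave and Victor is a knave.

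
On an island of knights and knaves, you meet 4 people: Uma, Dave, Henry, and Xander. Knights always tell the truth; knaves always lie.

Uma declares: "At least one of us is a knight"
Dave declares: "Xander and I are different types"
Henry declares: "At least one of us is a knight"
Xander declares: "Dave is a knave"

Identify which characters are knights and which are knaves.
Uma is a knight.
Dave is a knight.
Henry is a knight.
Xander is a knave.

Verification:
- Uma (knight) says "At least one of us is a knight" - this is TRUE because Uma, Dave, and Henry are knights.
- Dave (knight) says "Xander and I are different types" - this is TRUE because Dave is a knight and Xander is a knave.
- Henry (knight) says "At least one of us is a knight" - this is TRUE because Uma, Dave, and Henry are knights.
- Xander (knave) says "Dave is a knave" - this is FALSE (a lie) because Dave is a knight.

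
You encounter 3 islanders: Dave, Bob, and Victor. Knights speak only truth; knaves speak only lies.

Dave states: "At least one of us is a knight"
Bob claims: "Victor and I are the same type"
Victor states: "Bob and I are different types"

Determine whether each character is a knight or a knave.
Dave is a knight.
Bob is a knave.
Victor is a knight.

Verification:
- Dave (knight) says "At least one of us is a knight" - this is TRUE because Dave and Victor are knights.
- Bob (knave) says "Victor and I are the same type" - this is FALSE (a lie) because Bob is a knave and Victor is a knight.
- Victor (knight) says "Bob and I are different types" - this is TRUE because Victor is a knight and Bob is a knave.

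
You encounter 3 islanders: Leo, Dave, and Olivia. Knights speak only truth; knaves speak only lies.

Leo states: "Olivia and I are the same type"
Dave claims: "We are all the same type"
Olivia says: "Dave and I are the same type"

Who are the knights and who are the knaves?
Leo is a knight.
Dave is a knight.
Olivia is a knight.

Verification:
- Leo (knight) says "Olivia and I are the same type" - this is TRUE because Leo is a knight and Olivia is a knight.
- Dave (knight) says "We are all the same type" - this is TRUE because Leo, Dave, and Olivia are knights.
- Olivia (knight) says "Dave and I are the same type" - this is TRUE because Olivia is a knight and Dave is a knight.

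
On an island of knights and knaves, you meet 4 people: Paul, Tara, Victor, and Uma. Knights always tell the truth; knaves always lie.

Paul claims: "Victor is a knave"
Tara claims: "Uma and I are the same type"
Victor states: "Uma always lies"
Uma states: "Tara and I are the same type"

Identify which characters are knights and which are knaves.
Paul is a knight.
Tara is a knight.
Victor is a knave.
Uma is a knight.

Verification:
- Paul (knight) says "Victor is a knave" - this is TRUE because Victor is a knave.
- Tara (knight) says "Uma and I are the same type" - this is TRUE because Tara is a knight and Uma is a knight.
- Victor (knave) says "Uma always lies" - this is FALSE (a lie) because Uma is a knight.
- Uma (knight) says "Tara and I are the same type" - this is TRUE because Uma is a knight and Tara is a knight.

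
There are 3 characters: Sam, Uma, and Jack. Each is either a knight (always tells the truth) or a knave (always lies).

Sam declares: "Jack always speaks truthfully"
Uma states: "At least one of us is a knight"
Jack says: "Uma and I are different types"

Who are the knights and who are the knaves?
Sam is a knave.
Uma is a knave.
Jack is a knave.

Verification:
- Sam (knave) says "Jack always speaks truthfully" - this is FALSE (a lie) because Jack is a knave.
- Uma (knave) says "At least one of us is a knight" - this is FALSE (a lie) because no one is a knight.
- Jack (knave) says "Uma and I are different types" - this is FALSE (a lie) because Jack is a knave and Uma is a knave.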